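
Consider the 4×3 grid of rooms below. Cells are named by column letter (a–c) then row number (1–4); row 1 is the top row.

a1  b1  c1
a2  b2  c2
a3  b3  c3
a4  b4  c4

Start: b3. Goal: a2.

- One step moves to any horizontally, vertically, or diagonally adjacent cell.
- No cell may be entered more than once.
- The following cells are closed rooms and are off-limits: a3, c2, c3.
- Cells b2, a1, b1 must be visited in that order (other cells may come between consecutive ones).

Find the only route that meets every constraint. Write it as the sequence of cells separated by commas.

b3, b2, a1, b1, a2

The waypoints must appear in the order b2, a1, b1, with no cell reused.
Route from b3: up 1 to b2, up-left 1 to a1, right 1 to b1, down-left 1 to a2 — 4 moves in all.
Check: order respected (b2 at step 1, a1 at step 2, b1 at step 3).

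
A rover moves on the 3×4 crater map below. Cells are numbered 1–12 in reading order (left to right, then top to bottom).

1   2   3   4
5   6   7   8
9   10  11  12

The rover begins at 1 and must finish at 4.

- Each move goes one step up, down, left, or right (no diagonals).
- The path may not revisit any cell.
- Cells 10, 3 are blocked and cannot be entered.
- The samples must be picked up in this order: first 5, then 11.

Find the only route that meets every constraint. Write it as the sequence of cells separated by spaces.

1 5 6 7 11 12 8 4

The waypoints must appear in the order 5, 11, with no cell reused.
Route from 1: down 1 to 5, right 2 to 7, down 1 to 11, right 1 to 12, up 2 to 4 — 7 moves in all.
Check: order respected (5 at step 1, 11 at step 4).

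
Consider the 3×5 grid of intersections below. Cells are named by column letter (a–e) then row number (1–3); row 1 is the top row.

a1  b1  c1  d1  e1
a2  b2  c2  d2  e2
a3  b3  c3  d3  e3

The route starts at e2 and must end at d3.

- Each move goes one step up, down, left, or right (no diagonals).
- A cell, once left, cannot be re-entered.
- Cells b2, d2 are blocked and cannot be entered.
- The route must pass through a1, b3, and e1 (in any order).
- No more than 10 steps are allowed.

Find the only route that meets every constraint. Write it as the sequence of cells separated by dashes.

e2 - e1 - d1 - c1 - b1 - a1 - a2 - a3 - b3 - c3 - d3

Any route must reach a1, b3, and e1 and still end at d3 within 10 moves, so the order of the required stops is forced.
Route from e2: up to e1, 4× left (reaching a1), 2× down (reaching a3), 3× right (reaching d3) — 10 moves in all.
Check: all required cells visited; 10 ≤ 10 moves.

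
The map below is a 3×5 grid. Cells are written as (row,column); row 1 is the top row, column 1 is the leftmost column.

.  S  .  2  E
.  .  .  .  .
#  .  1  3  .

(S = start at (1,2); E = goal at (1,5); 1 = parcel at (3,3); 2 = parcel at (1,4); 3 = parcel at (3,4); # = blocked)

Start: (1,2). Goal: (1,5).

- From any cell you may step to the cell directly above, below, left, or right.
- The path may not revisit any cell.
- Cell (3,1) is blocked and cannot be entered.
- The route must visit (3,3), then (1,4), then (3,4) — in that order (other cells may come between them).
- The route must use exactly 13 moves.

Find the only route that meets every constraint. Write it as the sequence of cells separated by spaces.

The waypoints must appear in the order (3,3), (1,4), (3,4), with no cell reused.
Route from (1,2): left to (1,1), down to (2,1), right to (2,2), down to (3,2), right to (3,3), 2× up (reaching (1,3)), right to (1,4), 2× down (reaching (3,4)), right to (3,5), 2× up (reaching (1,5)) — 13 moves in all.
Check: order respected (1 at step 5, 2 at step 8, 3 at step 10); 13 moves as required.

(1,2) (1,1) (2,1) (2,2) (3,2) (3,3) (2,3) (1,3) (1,4) (2,4) (3,4) (3,5) (2,5) (1,5)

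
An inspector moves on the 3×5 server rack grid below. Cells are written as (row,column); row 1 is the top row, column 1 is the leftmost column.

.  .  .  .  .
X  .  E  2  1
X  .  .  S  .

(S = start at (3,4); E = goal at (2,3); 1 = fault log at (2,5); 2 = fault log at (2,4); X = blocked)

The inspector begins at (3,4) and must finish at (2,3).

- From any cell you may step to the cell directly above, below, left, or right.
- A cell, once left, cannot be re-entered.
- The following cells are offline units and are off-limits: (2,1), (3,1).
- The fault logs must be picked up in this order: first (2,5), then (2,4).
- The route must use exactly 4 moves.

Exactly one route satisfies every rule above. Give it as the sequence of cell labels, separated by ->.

(3,4) -> (3,5) -> (2,5) -> (2,4) -> (2,3)

The waypoints must appear in the order (2,5), (2,4), with no cell reused.
Route from (3,4): right 1 to (3,5), up 1 to (2,5), left 2 to (2,3) — 4 moves in all.
Check: order respected (1 at step 2, 2 at step 3); 4 moves as required.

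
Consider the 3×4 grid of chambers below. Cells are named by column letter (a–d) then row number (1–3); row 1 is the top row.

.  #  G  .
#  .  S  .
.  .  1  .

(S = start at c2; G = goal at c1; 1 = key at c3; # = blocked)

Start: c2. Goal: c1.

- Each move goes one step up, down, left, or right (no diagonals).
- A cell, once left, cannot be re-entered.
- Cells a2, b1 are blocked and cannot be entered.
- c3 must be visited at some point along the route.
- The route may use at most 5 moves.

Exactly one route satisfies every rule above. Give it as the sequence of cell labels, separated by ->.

c2 -> c3 -> d3 -> d2 -> d1 -> c1

The 5-move cap with required stops at c3 leaves no slack for detours.
Route from c2: down 1 to c3, right 1 to d3, up 2 to d1, left 1 to c1 — 5 moves in all.
Check: all required cells visited; 5 ≤ 5 moves.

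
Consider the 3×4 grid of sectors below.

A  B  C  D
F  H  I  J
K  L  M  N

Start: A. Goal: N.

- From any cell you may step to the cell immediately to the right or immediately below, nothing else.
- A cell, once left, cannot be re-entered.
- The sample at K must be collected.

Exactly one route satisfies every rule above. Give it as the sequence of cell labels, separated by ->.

A -> F -> K -> L -> M -> N

Moves only go right or down, so the column and row indices never decrease.
Route from A: 2× down (reaching K), 3× right (reaching N) — 5 moves in all.
Check: all required cells visited.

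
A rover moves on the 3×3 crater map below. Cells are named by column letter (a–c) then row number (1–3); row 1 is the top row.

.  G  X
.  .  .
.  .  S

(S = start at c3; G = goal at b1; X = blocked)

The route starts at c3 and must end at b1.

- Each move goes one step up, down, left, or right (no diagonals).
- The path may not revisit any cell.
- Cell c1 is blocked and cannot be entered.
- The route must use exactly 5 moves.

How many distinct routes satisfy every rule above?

Need simple routes of exactly 5 moves from c3 to b1 (Manhattan distance 3, so 1 moves are spent on a detour and 1 undoing it).
Enumerating: c3 c2 b2 a2 a1 b1 | c3 b3 b2 a2 a1 b1 | c3 b3 a3 a2 a1 b1 | c3 b3 a3 a2 b2 b1.
That gives 4 routes.

4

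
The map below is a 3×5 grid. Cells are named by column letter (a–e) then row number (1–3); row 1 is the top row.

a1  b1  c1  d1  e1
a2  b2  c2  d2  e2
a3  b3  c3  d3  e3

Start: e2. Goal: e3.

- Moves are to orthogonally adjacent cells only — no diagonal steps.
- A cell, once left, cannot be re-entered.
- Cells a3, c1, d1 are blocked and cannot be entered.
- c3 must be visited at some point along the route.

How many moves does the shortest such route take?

5

Any route passes through c3 somewhere between e2 and e3. Summing Manhattan distances along the two legs (e2 → c3 → e3) gives a lower bound of 3 + 2 = 5 moves.
A route of 5 moves achieves this: e2 → d2 → c2 → c3 → d3 → e3.
Since 5 matches the lower bound, it is optimal.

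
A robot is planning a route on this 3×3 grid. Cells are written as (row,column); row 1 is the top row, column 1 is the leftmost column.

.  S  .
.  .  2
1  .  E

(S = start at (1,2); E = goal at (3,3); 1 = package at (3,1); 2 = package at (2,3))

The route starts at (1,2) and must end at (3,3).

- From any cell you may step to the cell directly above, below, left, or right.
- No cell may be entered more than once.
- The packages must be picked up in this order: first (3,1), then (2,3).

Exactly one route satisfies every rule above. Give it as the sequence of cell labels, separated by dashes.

(1,2) - (1,1) - (2,1) - (3,1) - (3,2) - (2,2) - (2,3) - (3,3)

The waypoints must appear in the order (3,1), (2,3), with no cell reused.
Route from (1,2): left to (1,1), 2× down (reaching (3,1)), right to (3,2), up to (2,2), right to (2,3), down to (3,3) — 7 moves in all.
Check: order respected (1 at step 3, 2 at step 6).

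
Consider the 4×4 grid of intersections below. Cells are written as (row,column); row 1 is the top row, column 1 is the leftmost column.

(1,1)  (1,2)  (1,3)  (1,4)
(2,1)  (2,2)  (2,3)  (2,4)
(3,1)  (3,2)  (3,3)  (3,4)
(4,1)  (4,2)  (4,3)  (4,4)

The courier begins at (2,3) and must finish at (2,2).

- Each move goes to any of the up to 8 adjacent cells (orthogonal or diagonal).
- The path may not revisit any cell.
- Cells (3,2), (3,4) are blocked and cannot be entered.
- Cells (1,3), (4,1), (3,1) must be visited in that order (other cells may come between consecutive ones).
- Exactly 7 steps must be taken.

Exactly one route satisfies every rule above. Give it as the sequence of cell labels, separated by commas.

(2,3), (1,3), (2,4), (3,3), (4,2), (4,1), (3,1), (2,2)

The waypoints must appear in the order (1,3), (4,1), (3,1), with no cell reused.
Route from (2,3): up to (1,3), down-right to (2,4), 2× down-left (reaching (4,2)), left to (4,1), up to (3,1), up-right to (2,2) — 7 moves in all.
Check: order respected ((1,3) at step 1, (4,1) at step 5, (3,1) at step 6); 7 moves as required.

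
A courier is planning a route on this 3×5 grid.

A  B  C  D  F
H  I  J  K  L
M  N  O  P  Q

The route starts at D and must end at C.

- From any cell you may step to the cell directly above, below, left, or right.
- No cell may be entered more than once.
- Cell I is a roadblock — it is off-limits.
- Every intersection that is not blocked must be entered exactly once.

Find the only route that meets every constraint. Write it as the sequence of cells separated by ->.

D -> F -> L -> Q -> P -> K -> J -> O -> N -> M -> H -> A -> B -> C

Need to visit all 14 open cells exactly once, starting at D and ending at C.
Cell H has only two open neighbours (A and M), so the path must pass straight through it: one of those is the cell it's entered from and the other is where it exits.
Route from D: right to F, 2× down (reaching Q), left to P, up to K, left to J, down to O, 2× left (reaching M), 2× up (reaching A), 2× right (reaching C) — 13 moves in all.
Check: all 14 open cells covered.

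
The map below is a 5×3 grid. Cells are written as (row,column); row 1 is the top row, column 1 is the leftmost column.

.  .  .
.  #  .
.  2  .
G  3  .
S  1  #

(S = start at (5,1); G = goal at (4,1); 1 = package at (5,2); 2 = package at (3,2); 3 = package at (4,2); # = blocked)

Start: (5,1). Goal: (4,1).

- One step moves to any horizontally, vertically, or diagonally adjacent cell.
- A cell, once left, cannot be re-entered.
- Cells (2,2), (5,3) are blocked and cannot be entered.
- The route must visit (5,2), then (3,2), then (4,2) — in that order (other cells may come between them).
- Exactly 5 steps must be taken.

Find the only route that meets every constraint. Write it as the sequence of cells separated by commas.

The waypoints must appear in the order (5,2), (3,2), (4,2), with no cell reused.
Route from (5,1): right to (5,2), up-right to (4,3), up-left to (3,2), down to (4,2), left to (4,1) — 5 moves in all.
Check: order respected (1 at step 1, 2 at step 3, 3 at step 4); 5 moves as required.

(5,1), (5,2), (4,3), (3,2), (4,2), (4,1)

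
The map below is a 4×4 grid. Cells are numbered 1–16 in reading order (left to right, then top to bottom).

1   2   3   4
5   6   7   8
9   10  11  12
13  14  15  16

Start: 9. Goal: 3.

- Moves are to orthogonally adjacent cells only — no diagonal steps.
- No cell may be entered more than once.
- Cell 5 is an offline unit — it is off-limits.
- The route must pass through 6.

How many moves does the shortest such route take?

4

Any route passes through 6 somewhere between 9 and 3. Summing Manhattan distances along the two legs (9 → 6 → 3) gives a lower bound of 2 + 2 = 4 moves.
A route of 4 moves achieves this: 9 → 10 → 6 → 2 → 3.
Since 4 matches the lower bound, it is optimal.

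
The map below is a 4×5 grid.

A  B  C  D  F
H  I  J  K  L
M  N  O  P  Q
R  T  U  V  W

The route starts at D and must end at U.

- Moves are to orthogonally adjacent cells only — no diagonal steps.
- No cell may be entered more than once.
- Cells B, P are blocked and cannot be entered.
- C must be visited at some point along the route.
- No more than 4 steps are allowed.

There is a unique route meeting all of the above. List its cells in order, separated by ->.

D -> C -> J -> O -> U

The 4-move cap with required stops at C leaves no slack for detours.
Route from D: left to C, 3× down (reaching U) — 4 moves in all.
Check: all required cells visited; 4 ≤ 4 moves.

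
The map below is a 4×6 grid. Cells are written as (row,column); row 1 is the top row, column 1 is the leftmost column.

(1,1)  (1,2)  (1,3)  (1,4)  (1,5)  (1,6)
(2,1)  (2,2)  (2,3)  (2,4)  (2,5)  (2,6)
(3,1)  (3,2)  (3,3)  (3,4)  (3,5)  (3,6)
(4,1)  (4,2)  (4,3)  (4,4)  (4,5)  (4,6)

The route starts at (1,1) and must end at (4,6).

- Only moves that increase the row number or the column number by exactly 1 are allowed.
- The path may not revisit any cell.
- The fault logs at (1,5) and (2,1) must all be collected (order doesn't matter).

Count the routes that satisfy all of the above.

A right/down-only route from (1,1) to (4,6) makes exactly 3 down-moves and 5 right-moves in some order.
With no other constraints that would be C(8,3) = 56 routes.
(2,1) is below but to the left of (1,5): going (1,5) → (2,1) would need a leftward move and (2,1) → (1,5) an upward move, so no right/down-only route can visit both required cells.
No route satisfies every constraint, so the count is 0.

0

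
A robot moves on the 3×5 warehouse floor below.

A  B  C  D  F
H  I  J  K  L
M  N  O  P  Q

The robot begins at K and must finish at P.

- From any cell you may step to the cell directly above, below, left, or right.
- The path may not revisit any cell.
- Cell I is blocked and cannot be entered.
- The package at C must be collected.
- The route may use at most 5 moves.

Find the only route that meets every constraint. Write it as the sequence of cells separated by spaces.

The budget equals the shortest possible length, so every move has to be on a shortest route through the required cells.
Route from K: up 1 to D, left 1 to C, down 2 to O, right 1 to P — 5 moves in all.
Check: all required cells visited; 5 ≤ 5 moves.

K D C J O P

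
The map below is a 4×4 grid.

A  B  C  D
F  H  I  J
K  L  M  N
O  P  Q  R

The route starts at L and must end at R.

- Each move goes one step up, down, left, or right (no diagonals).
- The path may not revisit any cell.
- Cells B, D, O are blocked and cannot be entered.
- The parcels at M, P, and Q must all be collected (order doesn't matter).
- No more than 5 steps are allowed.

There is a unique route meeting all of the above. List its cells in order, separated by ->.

Any route must reach M, P, and Q and still end at R within 5 moves, so the order of the required stops is forced.
Route from L: down to P, right to Q, up to M, right to N, down to R — 5 moves in all.
Check: all required cells visited; 5 ≤ 5 moves.

L -> P -> Q -> M -> N -> R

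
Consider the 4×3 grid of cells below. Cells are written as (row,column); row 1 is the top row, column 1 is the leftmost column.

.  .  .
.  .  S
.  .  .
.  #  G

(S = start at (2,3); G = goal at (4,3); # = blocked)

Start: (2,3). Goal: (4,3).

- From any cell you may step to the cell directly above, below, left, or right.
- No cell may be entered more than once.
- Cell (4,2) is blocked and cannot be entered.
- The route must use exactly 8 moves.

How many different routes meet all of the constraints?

4

Need simple routes of exactly 8 moves from (2,3) to (4,3) (Manhattan distance 2, so 3 moves are spent on a detour and 3 undoing it).
Enumerating: (2,3) (1,3) (1,2) (2,2) (2,1) (3,1) (3,2) (3,3) (4,3) | (2,3) (1,3) (1,2) (1,1) (2,1) (3,1) (3,2) (3,3) (4,3) | (2,3) (1,3) (1,2) (1,1) (2,1) (2,2) (3,2) (3,3) (4,3) | (2,3) (2,2) (1,2) (1,1) (2,1) (3,1) (3,2) (3,3) (4,3).
That gives 4 routes.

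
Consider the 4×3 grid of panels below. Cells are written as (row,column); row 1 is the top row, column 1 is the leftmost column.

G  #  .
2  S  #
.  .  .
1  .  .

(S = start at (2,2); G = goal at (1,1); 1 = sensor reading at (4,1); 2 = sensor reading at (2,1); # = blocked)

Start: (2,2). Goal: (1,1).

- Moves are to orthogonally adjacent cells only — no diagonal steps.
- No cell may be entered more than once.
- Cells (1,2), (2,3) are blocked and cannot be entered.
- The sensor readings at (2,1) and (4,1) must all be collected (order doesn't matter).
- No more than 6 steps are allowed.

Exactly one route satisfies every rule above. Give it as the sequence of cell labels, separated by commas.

The 6-move cap with required stops at (2,1), (4,1) leaves no slack for detours.
Route from (2,2): 2× down (reaching (4,2)), left to (4,1), 3× up (reaching (1,1)) — 6 moves in all.
Check: all required cells visited; 6 ≤ 6 moves.

(2,2), (3,2), (4,2), (4,1), (3,1), (2,1), (1,1)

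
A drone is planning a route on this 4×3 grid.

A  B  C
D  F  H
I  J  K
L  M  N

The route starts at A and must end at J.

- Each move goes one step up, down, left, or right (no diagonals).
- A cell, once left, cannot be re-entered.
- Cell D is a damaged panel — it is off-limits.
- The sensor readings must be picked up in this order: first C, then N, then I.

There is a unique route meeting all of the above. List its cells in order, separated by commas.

The waypoints must appear in the order C, N, I, with no cell reused.
Route from A: 2× right (reaching C), 3× down (reaching N), 2× left (reaching L), up to I, right to J — 9 moves in all.
Check: order respected (C at step 2, N at step 5, I at step 8).

A, B, C, H, K, N, M, L, I, J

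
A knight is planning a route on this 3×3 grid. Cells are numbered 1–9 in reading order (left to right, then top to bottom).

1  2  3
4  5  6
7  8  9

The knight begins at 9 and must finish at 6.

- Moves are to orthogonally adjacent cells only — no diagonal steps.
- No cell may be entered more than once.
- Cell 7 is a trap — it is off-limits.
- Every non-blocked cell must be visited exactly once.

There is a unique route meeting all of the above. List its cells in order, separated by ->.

Need to visit all 8 open cells exactly once, starting at 9 and ending at 6.
Cell 4 has only two open neighbours (1 and 5), so the path must pass straight through it: one of those is the cell it's entered from and the other is where it exits.
Route from 9: left to 8, up to 5, left to 4, up to 1, 2× right (reaching 3), down to 6 — 7 moves in all.
Check: all 8 open cells covered.

9 -> 8 -> 5 -> 4 -> 1 -> 2 -> 3 -> 6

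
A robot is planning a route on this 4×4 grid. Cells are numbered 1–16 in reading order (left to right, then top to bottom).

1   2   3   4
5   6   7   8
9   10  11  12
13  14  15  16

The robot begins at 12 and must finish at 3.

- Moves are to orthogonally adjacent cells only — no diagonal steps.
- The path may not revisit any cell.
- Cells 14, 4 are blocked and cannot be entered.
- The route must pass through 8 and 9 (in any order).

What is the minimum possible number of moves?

Any route passes through 8 and 9 in some order between 12 and 3. Summing Manhattan distances along each leg and taking the cheapest ordering (12 → 8 → 9 → 3) gives a lower bound of 1 + 4 + 4 = 9 moves.
A route of 9 moves achieves this: 12 → 8 → 7 → 11 → 10 → 9 → 5 → 1 → 2 → 3.
Since 9 matches the lower bound, it is optimal.

9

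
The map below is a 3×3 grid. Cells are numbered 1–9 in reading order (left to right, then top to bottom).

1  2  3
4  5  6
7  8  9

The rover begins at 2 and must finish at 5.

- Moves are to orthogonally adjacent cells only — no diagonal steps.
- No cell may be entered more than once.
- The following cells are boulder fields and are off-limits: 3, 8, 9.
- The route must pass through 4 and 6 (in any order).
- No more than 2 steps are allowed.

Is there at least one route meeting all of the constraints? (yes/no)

no

6 must be visited but has only one open neighbour (5), and it is neither the start nor the goal — the route would have to enter and leave through 5, re-entering it.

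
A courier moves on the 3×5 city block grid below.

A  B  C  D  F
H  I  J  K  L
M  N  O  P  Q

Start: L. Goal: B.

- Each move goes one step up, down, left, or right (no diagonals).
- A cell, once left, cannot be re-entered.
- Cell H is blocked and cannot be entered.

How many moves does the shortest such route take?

The Manhattan distance from L to B is |2−1| + |5−2| = 4, so at least 4 moves are needed.
A route of 4 moves achieves this: L → F → D → C → B.
Since 4 matches the lower bound, it is optimal.

4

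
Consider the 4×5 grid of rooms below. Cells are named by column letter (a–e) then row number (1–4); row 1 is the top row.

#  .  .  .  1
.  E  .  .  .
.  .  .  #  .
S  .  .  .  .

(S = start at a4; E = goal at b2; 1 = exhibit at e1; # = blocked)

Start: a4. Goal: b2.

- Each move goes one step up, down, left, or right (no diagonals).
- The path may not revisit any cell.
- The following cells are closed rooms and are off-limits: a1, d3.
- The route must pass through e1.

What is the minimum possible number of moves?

Any route passes through e1 somewhere between a4 and b2. Summing Manhattan distances along the two legs (a4 → e1 → b2) gives a lower bound of 7 + 4 = 11 moves.
A route of 11 moves achieves this: a4 → a3 → b3 → c3 → c2 → d2 → e2 → e1 → d1 → c1 → b1 → b2.
Since 11 matches the lower bound, it is optimal.

11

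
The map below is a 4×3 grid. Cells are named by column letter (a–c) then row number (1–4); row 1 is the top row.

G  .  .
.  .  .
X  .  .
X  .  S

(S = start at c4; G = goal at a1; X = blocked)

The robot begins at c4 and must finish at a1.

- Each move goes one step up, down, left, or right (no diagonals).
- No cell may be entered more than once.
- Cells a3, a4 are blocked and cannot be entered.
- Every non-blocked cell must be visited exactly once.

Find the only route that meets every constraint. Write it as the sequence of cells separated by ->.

c4 -> b4 -> b3 -> c3 -> c2 -> c1 -> b1 -> b2 -> a2 -> a1

Need to visit all 10 open cells exactly once, starting at c4 and ending at a1.
Cell c1 has only two open neighbours (c2 and b1), so the path must pass straight through it: one of those is the cell it's entered from and the other is where it exits.
Route from c4: left to b4, up to b3, right to c3, 2× up (reaching c1), left to b1, down to b2, left to a2, up to a1 — 9 moves in all.
Check: all 10 open cells covered.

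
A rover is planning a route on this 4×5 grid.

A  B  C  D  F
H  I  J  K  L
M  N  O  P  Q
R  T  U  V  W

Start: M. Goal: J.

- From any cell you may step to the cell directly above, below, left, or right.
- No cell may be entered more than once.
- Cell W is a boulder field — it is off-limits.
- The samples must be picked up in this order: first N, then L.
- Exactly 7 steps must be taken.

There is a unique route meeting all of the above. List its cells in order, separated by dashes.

M - N - O - P - Q - L - K - J

The waypoints must appear in the order N, L, with no cell reused.
Route from M: right 4 to Q, up 1 to L, left 2 to J — 7 moves in all.
Check: order respected (N at step 1, L at step 5); 7 moves as required.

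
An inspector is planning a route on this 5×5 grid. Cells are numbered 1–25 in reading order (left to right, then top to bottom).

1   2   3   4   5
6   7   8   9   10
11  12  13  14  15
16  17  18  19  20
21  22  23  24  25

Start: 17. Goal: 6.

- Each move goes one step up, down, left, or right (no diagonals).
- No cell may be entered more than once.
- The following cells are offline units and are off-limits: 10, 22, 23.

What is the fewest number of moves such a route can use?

3

The Manhattan distance from 17 to 6 is |4−2| + |2−1| = 3, so at least 3 moves are needed.
A route of 3 moves achieves this: 17 → 12 → 7 → 6.
Since 3 matches the lower bound, it is optimal.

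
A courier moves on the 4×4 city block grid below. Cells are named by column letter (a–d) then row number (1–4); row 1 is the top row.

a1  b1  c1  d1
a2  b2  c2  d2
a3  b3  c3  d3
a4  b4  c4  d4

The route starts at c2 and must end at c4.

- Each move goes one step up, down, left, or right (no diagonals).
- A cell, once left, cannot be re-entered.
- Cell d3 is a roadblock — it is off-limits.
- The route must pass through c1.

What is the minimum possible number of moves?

Any route passes through c1 somewhere between c2 and c4. Summing Manhattan distances along the two legs (c2 → c1 → c4) gives a lower bound of 1 + 3 = 4 moves.
The shortest route satisfying every rule uses 6 moves: c2 → c1 → b1 → b2 → b3 → b4 → c4.
The no-revisit rule (legs can't share cells) pushes the minimum above the 4-move bound; an exhaustive check rules out every length from 4 to 5, leaving 6 as the minimum.

6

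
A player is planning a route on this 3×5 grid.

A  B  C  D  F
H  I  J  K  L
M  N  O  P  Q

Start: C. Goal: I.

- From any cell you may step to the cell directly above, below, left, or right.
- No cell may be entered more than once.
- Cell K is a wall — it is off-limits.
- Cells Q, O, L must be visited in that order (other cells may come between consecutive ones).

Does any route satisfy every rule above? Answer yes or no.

Ignoring the required order, 4 revisit-free routes from C to I pass through all of Q, O, and L; the waypoint orders that occur are L → Q → O (4) — never Q → O → L.

no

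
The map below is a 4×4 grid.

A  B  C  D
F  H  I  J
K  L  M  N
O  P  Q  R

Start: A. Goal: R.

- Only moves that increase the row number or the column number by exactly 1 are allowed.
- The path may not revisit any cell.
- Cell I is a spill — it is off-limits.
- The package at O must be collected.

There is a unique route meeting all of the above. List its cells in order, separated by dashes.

Moves only go right or down, so the column and row indices never decrease.
Route from A: down 3 to O, right 3 to R — 6 moves in all.
Check: all required cells visited.

A - F - K - O - P - Q - R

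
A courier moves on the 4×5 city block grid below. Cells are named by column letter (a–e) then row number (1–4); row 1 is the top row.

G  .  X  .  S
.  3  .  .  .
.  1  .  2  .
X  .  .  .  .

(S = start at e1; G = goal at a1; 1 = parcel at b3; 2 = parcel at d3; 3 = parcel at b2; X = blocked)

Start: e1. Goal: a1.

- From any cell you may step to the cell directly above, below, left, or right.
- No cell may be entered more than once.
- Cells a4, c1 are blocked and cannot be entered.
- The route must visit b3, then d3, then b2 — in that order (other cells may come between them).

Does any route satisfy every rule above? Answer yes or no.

yes

One route that works: e1 → e2 → e3 → e4 → d4 → c4 → b4 → b3 → c3 → d3 → d2 → c2 → b2 → b1 → a1.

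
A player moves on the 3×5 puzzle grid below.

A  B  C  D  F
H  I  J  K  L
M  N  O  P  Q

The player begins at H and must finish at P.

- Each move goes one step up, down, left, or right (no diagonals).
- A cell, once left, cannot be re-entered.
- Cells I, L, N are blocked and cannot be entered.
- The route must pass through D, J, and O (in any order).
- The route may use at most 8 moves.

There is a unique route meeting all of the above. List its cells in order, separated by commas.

H, A, B, C, D, K, J, O, P

Any route must reach D, J, and O and still end at P within 8 moves, so the order of the required stops is forced.
Route from H: up 1 to A, right 3 to D, down 1 to K, left 1 to J, down 1 to O, right 1 to P — 8 moves in all.
Check: all required cells visited; 8 ≤ 8 moves.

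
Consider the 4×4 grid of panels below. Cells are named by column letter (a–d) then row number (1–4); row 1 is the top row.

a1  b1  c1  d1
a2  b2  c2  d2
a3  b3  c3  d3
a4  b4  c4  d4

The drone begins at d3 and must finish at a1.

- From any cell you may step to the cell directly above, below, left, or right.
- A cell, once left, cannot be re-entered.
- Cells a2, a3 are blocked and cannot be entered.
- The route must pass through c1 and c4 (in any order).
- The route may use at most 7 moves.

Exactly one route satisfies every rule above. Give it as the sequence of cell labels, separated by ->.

Any route must reach c1 and c4 and still end at a1 within 7 moves, so the order of the required stops is forced.
Route from d3: down to d4, left to c4, 3× up (reaching c1), 2× left (reaching a1) — 7 moves in all.
Check: all required cells visited; 7 ≤ 7 moves.

d3 -> d4 -> c4 -> c3 -> c2 -> c1 -> b1 -> a1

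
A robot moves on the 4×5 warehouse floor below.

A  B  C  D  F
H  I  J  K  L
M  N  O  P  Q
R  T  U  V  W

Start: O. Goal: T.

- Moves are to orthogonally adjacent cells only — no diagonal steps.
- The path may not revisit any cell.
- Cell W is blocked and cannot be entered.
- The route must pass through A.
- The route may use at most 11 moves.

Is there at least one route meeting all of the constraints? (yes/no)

yes

One route that works: O → J → C → B → A → H → M → R → T.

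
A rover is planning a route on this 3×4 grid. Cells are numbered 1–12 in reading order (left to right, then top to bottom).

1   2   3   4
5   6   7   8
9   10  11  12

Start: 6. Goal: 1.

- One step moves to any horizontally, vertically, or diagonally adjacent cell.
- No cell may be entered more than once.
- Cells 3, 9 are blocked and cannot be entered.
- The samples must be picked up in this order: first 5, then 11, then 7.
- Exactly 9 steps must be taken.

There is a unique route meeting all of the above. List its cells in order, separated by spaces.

The waypoints must appear in the order 5, 11, 7, with no cell reused.
Route from 6: left 1 to 5, down-right 1 to 10, right 2 to 12, up 2 to 4, down-left 1 to 7, up-left 1 to 2, left 1 to 1 — 9 moves in all.
Check: order respected (5 at step 1, 11 at step 3, 7 at step 7); 9 moves as required.

6 5 10 11 12 8 4 7 2 1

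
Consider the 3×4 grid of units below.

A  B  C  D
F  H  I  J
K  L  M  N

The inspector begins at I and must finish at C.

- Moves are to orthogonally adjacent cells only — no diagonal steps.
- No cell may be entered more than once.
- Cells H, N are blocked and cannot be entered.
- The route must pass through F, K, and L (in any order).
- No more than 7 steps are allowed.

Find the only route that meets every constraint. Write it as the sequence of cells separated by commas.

The 7-move cap with required stops at F, K, L leaves no slack for detours.
Route from I: down to M, 2× left (reaching K), 2× up (reaching A), 2× right (reaching C) — 7 moves in all.
Check: all required cells visited; 7 ≤ 7 moves.

I, M, L, K, F, A, B, C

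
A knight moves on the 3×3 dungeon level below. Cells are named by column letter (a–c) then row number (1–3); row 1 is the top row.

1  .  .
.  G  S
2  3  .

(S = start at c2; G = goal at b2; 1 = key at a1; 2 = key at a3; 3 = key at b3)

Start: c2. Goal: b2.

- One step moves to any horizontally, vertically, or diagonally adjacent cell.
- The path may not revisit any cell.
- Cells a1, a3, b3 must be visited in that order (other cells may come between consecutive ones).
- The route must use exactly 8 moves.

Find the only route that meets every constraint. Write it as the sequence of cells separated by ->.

The waypoints must appear in the order a1, a3, b3, with no cell reused.
Route from c2: up to c1, 2× left (reaching a1), 2× down (reaching a3), 2× right (reaching c3), up-left to b2 — 8 moves in all.
Check: order respected (1 at step 3, 2 at step 5, 3 at step 6); 8 moves as required.

c2 -> c1 -> b1 -> a1 -> a2 -> a3 -> b3 -> c3 -> b2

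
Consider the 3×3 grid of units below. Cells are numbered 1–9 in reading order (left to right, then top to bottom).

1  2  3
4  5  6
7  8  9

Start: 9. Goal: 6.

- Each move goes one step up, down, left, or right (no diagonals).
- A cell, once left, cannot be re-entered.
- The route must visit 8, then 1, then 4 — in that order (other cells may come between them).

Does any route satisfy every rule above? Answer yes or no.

Ignoring the required order, 3 revisit-free routes from 9 to 6 pass through all of 8, 1, and 4; the waypoint orders that occur are 8 → 4 → 1 (3) — never 8 → 1 → 4.

no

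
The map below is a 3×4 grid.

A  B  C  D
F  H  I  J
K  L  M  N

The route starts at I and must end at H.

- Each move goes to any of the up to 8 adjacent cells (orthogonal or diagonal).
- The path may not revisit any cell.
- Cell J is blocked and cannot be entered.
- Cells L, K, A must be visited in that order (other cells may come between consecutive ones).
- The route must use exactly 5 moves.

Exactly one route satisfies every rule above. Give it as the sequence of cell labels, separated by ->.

I -> L -> K -> F -> A -> H

The waypoints must appear in the order L, K, A, with no cell reused.
Route from I: down-left 1 to L, left 1 to K, up 2 to A, down-right 1 to H — 5 moves in all.
Check: order respected (L at step 1, K at step 2, A at step 4); 5 moves as required.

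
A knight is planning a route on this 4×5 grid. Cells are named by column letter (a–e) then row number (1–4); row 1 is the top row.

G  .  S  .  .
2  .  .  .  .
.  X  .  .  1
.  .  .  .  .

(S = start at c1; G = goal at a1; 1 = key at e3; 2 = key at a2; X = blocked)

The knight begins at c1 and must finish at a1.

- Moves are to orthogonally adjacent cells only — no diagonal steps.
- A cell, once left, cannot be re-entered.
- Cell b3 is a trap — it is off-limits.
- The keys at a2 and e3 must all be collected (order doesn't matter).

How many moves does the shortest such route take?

Any route passes through a2 and e3 in some order between c1 and a1. Summing Manhattan distances along each leg and taking the cheapest ordering (c1 → e3 → a2 → a1) gives a lower bound of 4 + 5 + 1 = 10 moves.
A route of 10 moves achieves this: c1 → d1 → d2 → e2 → e3 → d3 → c3 → c2 → b2 → a2 → a1.
Since 10 matches the lower bound, it is optimal.

10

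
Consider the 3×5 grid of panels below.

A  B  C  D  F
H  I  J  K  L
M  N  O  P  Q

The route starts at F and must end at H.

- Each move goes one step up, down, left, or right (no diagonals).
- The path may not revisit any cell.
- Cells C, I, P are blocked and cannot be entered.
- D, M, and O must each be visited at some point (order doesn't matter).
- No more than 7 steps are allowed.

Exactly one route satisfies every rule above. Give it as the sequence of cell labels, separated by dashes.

Any route must reach D, M, and O and still end at H within 7 moves, so the order of the required stops is forced.
Route from F: left to D, down to K, left to J, down to O, 2× left (reaching M), up to H — 7 moves in all.
Check: all required cells visited; 7 ≤ 7 moves.

F - D - K - J - O - N - M - H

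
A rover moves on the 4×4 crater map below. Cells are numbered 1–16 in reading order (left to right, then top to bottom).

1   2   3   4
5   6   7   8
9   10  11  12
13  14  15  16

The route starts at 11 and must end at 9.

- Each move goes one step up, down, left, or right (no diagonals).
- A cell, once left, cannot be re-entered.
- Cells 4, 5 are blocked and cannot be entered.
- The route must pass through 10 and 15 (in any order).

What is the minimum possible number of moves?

4

Any route passes through 10 and 15 in some order between 11 and 9. Summing Manhattan distances along each leg and taking the cheapest ordering (11 → 15 → 10 → 9) gives a lower bound of 1 + 2 + 1 = 4 moves.
A route of 4 moves achieves this: 11 → 15 → 14 → 10 → 9.
Since 4 matches the lower bound, it is optimal.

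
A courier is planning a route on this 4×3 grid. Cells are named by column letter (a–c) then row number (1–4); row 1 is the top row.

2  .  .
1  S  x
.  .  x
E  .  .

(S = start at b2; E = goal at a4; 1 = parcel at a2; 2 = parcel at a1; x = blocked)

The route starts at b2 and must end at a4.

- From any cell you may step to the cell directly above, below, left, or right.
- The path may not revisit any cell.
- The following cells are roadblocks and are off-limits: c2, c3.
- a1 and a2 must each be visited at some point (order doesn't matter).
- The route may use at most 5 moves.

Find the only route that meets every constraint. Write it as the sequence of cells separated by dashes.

b2 - b1 - a1 - a2 - a3 - a4

The budget equals the shortest possible length, so every move has to be on a shortest route through the required cells.
Route from b2: up 1 to b1, left 1 to a1, down 3 to a4 — 5 moves in all.
Check: all required cells visited; 5 ≤ 5 moves.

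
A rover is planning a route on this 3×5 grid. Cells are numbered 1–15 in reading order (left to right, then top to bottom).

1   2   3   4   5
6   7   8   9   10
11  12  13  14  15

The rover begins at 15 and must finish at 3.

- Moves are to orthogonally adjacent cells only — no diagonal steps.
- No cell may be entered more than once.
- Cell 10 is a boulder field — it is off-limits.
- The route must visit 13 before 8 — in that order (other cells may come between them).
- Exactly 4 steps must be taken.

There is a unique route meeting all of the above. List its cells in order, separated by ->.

The waypoints must appear in the order 13, 8, with no cell reused.
Route from 15: left 2 to 13, up 2 to 3 — 4 moves in all.
Check: order respected (13 at step 2, 8 at step 3); 4 moves as required.

15 -> 14 -> 13 -> 8 -> 3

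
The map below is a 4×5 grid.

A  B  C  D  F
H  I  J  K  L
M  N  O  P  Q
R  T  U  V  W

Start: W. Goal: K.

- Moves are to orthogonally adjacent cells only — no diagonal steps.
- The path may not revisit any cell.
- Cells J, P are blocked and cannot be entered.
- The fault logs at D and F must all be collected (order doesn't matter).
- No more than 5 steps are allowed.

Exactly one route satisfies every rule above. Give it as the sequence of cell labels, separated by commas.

The 5-move cap with required stops at D, F leaves no slack for detours.
Route from W: 3× up (reaching F), left to D, down to K — 5 moves in all.
Check: all required cells visited; 5 ≤ 5 moves.

W, Q, L, F, D, K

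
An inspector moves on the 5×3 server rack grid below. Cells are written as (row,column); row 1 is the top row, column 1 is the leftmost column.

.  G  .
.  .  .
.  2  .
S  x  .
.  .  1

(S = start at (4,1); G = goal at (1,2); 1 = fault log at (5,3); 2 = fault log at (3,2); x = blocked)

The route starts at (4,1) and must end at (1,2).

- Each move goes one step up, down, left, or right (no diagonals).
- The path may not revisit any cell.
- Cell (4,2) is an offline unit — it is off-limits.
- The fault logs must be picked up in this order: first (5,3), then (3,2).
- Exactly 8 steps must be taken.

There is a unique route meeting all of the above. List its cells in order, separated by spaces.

(4,1) (5,1) (5,2) (5,3) (4,3) (3,3) (3,2) (2,2) (1,2)

The waypoints must appear in the order (5,3), (3,2), with no cell reused.
Route from (4,1): down 1 to (5,1), right 2 to (5,3), up 2 to (3,3), left 1 to (3,2), up 2 to (1,2) — 8 moves in all.
Check: order respected (1 at step 3, 2 at step 6); 8 moves as required.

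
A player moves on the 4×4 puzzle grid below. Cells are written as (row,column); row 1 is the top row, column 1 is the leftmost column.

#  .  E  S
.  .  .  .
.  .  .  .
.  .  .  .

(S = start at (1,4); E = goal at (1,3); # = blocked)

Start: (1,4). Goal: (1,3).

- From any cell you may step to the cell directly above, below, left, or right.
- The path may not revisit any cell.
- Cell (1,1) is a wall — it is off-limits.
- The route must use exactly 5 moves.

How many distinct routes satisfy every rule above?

Need simple routes of exactly 5 moves from (1,4) to (1,3) (Manhattan distance 1, so 2 moves are spent on a detour and 2 undoing it).
Enumerating: (1,4) (2,4) (3,4) (3,3) (2,3) (1,3) | (1,4) (2,4) (2,3) (2,2) (1,2) (1,3).
That gives 2 routes.

2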